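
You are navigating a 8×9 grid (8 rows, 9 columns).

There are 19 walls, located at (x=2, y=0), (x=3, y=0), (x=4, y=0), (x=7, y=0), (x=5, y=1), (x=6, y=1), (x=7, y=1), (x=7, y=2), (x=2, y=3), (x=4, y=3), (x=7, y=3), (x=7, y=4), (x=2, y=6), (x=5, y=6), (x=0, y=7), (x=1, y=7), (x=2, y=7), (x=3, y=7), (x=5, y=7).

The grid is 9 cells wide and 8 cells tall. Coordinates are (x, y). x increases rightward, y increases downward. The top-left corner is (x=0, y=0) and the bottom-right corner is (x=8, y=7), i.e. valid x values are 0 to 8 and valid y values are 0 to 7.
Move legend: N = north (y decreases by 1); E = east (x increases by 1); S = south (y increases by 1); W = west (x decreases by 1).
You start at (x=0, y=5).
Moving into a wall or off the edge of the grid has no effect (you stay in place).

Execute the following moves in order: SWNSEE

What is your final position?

Start: (x=0, y=5)
  S (south): (x=0, y=5) -> (x=0, y=6)
  W (west): blocked, stay at (x=0, y=6)
  N (north): (x=0, y=6) -> (x=0, y=5)
  S (south): (x=0, y=5) -> (x=0, y=6)
  E (east): (x=0, y=6) -> (x=1, y=6)
  E (east): blocked, stay at (x=1, y=6)
Final: (x=1, y=6)

Answer: Final position: (x=1, y=6)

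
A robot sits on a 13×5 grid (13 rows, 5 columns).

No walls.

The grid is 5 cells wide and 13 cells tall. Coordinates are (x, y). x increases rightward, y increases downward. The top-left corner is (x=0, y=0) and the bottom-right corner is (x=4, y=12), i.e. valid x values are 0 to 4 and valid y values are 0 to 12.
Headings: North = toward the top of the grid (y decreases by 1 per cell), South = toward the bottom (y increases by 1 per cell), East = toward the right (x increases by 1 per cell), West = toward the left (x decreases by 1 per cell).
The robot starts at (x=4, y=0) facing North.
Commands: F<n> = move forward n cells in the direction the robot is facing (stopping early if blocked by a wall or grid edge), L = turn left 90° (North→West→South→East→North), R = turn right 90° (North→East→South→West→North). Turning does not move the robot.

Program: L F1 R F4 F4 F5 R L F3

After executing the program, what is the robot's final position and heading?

Answer: Final position: (x=3, y=0), facing North

Derivation:
Start: (x=4, y=0), facing North
  L: turn left, now facing West
  F1: move forward 1, now at (x=3, y=0)
  R: turn right, now facing North
  F4: move forward 0/4 (blocked), now at (x=3, y=0)
  F4: move forward 0/4 (blocked), now at (x=3, y=0)
  F5: move forward 0/5 (blocked), now at (x=3, y=0)
  R: turn right, now facing East
  L: turn left, now facing North
  F3: move forward 0/3 (blocked), now at (x=3, y=0)
Final: (x=3, y=0), facing North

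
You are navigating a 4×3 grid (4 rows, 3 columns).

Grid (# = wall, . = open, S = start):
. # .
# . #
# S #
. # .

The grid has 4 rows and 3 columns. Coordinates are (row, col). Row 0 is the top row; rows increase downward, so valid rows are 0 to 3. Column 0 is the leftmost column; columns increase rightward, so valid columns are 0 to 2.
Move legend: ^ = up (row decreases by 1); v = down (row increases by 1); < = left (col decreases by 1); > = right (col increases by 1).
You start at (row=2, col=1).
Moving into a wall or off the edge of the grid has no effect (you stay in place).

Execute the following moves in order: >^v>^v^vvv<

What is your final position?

Start: (row=2, col=1)
  > (right): blocked, stay at (row=2, col=1)
  ^ (up): (row=2, col=1) -> (row=1, col=1)
  v (down): (row=1, col=1) -> (row=2, col=1)
  > (right): blocked, stay at (row=2, col=1)
  ^ (up): (row=2, col=1) -> (row=1, col=1)
  v (down): (row=1, col=1) -> (row=2, col=1)
  ^ (up): (row=2, col=1) -> (row=1, col=1)
  v (down): (row=1, col=1) -> (row=2, col=1)
  v (down): blocked, stay at (row=2, col=1)
  v (down): blocked, stay at (row=2, col=1)
  < (left): blocked, stay at (row=2, col=1)
Final: (row=2, col=1)

Answer: Final position: (row=2, col=1)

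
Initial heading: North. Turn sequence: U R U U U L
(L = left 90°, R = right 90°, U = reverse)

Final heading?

Start: North
  U (U-turn (180°)) -> South
  R (right (90° clockwise)) -> West
  U (U-turn (180°)) -> East
  U (U-turn (180°)) -> West
  U (U-turn (180°)) -> East
  L (left (90° counter-clockwise)) -> North
Final: North

Answer: Final heading: North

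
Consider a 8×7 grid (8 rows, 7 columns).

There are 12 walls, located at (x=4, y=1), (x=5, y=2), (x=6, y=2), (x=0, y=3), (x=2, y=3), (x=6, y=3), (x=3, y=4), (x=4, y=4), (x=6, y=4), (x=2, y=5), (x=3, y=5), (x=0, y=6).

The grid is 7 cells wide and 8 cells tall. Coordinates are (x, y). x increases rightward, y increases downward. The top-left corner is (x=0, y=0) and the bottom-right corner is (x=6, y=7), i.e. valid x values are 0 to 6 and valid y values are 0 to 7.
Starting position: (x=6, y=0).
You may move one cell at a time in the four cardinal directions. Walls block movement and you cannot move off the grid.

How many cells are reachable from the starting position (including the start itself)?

Answer: Reachable cells: 44

Derivation:
BFS flood-fill from (x=6, y=0):
  Distance 0: (x=6, y=0)
  Distance 1: (x=5, y=0), (x=6, y=1)
  Distance 2: (x=4, y=0), (x=5, y=1)
  Distance 3: (x=3, y=0)
  Distance 4: (x=2, y=0), (x=3, y=1)
  Distance 5: (x=1, y=0), (x=2, y=1), (x=3, y=2)
  Distance 6: (x=0, y=0), (x=1, y=1), (x=2, y=2), (x=4, y=2), (x=3, y=3)
  Distance 7: (x=0, y=1), (x=1, y=2), (x=4, y=3)
  Distance 8: (x=0, y=2), (x=1, y=3), (x=5, y=3)
  Distance 9: (x=1, y=4), (x=5, y=4)
  Distance 10: (x=0, y=4), (x=2, y=4), (x=1, y=5), (x=5, y=5)
  Distance 11: (x=0, y=5), (x=4, y=5), (x=6, y=5), (x=1, y=6), (x=5, y=6)
  Distance 12: (x=2, y=6), (x=4, y=6), (x=6, y=6), (x=1, y=7), (x=5, y=7)
  Distance 13: (x=3, y=6), (x=0, y=7), (x=2, y=7), (x=4, y=7), (x=6, y=7)
  Distance 14: (x=3, y=7)
Total reachable: 44 (grid has 44 open cells total)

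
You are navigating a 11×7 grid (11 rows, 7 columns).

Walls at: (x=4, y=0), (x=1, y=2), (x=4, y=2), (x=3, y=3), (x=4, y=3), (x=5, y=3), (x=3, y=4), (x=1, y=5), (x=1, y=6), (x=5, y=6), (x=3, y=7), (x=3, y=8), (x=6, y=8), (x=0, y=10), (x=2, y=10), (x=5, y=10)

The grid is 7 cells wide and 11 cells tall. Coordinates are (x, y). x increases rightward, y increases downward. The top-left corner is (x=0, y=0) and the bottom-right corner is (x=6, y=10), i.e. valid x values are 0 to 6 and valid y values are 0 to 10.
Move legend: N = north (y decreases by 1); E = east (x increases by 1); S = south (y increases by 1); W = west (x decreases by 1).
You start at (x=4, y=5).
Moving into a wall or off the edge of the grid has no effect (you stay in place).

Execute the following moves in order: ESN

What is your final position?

Answer: Final position: (x=5, y=4)

Derivation:
Start: (x=4, y=5)
  E (east): (x=4, y=5) -> (x=5, y=5)
  S (south): blocked, stay at (x=5, y=5)
  N (north): (x=5, y=5) -> (x=5, y=4)
Final: (x=5, y=4)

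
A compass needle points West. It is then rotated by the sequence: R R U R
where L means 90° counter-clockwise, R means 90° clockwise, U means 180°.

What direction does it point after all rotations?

Answer: Final heading: North

Derivation:
Start: West
  R (right (90° clockwise)) -> North
  R (right (90° clockwise)) -> East
  U (U-turn (180°)) -> West
  R (right (90° clockwise)) -> North
Final: North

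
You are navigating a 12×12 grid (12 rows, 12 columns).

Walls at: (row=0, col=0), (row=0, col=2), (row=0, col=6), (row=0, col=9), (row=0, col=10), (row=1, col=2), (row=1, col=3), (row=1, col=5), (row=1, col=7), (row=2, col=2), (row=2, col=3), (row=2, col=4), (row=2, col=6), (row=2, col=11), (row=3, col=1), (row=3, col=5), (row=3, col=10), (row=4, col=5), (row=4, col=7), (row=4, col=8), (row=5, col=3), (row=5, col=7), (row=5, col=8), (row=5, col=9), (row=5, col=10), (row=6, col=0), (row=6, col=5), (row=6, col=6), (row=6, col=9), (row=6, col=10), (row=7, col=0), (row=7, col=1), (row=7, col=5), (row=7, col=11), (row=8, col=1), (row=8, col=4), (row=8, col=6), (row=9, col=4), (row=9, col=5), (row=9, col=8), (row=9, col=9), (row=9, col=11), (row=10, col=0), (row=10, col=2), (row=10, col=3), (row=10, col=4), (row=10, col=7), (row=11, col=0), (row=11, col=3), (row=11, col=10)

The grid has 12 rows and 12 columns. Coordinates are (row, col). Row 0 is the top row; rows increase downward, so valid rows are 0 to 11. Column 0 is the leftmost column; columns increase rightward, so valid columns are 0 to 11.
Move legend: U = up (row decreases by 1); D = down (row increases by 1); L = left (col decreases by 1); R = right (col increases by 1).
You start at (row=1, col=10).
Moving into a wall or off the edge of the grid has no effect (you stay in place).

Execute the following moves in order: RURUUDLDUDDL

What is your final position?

Start: (row=1, col=10)
  R (right): (row=1, col=10) -> (row=1, col=11)
  U (up): (row=1, col=11) -> (row=0, col=11)
  R (right): blocked, stay at (row=0, col=11)
  U (up): blocked, stay at (row=0, col=11)
  U (up): blocked, stay at (row=0, col=11)
  D (down): (row=0, col=11) -> (row=1, col=11)
  L (left): (row=1, col=11) -> (row=1, col=10)
  D (down): (row=1, col=10) -> (row=2, col=10)
  U (up): (row=2, col=10) -> (row=1, col=10)
  D (down): (row=1, col=10) -> (row=2, col=10)
  D (down): blocked, stay at (row=2, col=10)
  L (left): (row=2, col=10) -> (row=2, col=9)
Final: (row=2, col=9)

Answer: Final position: (row=2, col=9)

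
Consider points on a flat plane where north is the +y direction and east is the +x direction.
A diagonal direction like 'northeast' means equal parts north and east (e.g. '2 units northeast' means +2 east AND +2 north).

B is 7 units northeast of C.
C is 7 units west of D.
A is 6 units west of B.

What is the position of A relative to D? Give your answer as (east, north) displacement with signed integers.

Answer: A is at (east=-6, north=7) relative to D.

Derivation:
Place D at the origin (east=0, north=0).
  C is 7 units west of D: delta (east=-7, north=+0); C at (east=-7, north=0).
  B is 7 units northeast of C: delta (east=+7, north=+7); B at (east=0, north=7).
  A is 6 units west of B: delta (east=-6, north=+0); A at (east=-6, north=7).
Therefore A relative to D: (east=-6, north=7).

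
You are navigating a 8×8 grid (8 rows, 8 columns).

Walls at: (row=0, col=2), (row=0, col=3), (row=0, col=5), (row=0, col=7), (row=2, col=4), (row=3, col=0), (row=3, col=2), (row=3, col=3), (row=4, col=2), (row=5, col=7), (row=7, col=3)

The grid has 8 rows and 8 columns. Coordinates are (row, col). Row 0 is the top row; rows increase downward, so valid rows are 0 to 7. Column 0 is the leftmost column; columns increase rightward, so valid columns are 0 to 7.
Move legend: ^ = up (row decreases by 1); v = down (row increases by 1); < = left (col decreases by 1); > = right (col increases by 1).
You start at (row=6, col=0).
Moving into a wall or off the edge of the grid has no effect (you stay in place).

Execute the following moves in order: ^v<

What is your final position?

Answer: Final position: (row=6, col=0)

Derivation:
Start: (row=6, col=0)
  ^ (up): (row=6, col=0) -> (row=5, col=0)
  v (down): (row=5, col=0) -> (row=6, col=0)
  < (left): blocked, stay at (row=6, col=0)
Final: (row=6, col=0)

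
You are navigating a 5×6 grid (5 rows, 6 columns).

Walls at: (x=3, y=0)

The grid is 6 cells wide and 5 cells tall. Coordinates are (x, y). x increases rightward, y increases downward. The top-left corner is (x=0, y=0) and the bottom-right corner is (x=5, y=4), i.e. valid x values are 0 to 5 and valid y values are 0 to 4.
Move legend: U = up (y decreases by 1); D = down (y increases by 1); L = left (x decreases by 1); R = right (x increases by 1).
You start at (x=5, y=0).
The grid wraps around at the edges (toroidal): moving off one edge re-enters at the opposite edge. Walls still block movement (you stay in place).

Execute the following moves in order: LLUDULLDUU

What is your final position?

Start: (x=5, y=0)
  L (left): (x=5, y=0) -> (x=4, y=0)
  L (left): blocked, stay at (x=4, y=0)
  U (up): (x=4, y=0) -> (x=4, y=4)
  D (down): (x=4, y=4) -> (x=4, y=0)
  U (up): (x=4, y=0) -> (x=4, y=4)
  L (left): (x=4, y=4) -> (x=3, y=4)
  L (left): (x=3, y=4) -> (x=2, y=4)
  D (down): (x=2, y=4) -> (x=2, y=0)
  U (up): (x=2, y=0) -> (x=2, y=4)
  U (up): (x=2, y=4) -> (x=2, y=3)
Final: (x=2, y=3)

Answer: Final position: (x=2, y=3)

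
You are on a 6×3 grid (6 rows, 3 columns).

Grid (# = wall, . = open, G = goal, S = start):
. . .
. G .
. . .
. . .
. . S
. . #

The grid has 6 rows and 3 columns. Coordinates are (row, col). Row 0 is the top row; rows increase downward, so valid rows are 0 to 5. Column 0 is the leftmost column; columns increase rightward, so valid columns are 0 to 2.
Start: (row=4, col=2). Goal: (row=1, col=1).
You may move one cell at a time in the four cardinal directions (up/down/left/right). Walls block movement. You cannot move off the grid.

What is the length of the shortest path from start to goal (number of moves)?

BFS from (row=4, col=2) until reaching (row=1, col=1):
  Distance 0: (row=4, col=2)
  Distance 1: (row=3, col=2), (row=4, col=1)
  Distance 2: (row=2, col=2), (row=3, col=1), (row=4, col=0), (row=5, col=1)
  Distance 3: (row=1, col=2), (row=2, col=1), (row=3, col=0), (row=5, col=0)
  Distance 4: (row=0, col=2), (row=1, col=1), (row=2, col=0)  <- goal reached here
One shortest path (4 moves): (row=4, col=2) -> (row=4, col=1) -> (row=3, col=1) -> (row=2, col=1) -> (row=1, col=1)

Answer: Shortest path length: 4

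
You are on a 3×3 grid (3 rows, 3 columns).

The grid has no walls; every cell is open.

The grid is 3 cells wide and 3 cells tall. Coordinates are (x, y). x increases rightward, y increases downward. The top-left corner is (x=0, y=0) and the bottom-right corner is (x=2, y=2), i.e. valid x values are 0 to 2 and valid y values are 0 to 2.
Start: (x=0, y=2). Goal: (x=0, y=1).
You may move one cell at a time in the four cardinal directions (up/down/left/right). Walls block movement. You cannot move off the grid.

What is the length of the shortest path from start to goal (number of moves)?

Answer: Shortest path length: 1

Derivation:
BFS from (x=0, y=2) until reaching (x=0, y=1):
  Distance 0: (x=0, y=2)
  Distance 1: (x=0, y=1), (x=1, y=2)  <- goal reached here
One shortest path (1 moves): (x=0, y=2) -> (x=0, y=1)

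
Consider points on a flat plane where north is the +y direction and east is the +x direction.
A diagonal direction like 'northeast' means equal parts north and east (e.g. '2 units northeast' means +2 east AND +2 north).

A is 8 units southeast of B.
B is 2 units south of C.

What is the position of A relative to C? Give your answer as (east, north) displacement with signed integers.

Place C at the origin (east=0, north=0).
  B is 2 units south of C: delta (east=+0, north=-2); B at (east=0, north=-2).
  A is 8 units southeast of B: delta (east=+8, north=-8); A at (east=8, north=-10).
Therefore A relative to C: (east=8, north=-10).

Answer: A is at (east=8, north=-10) relative to C.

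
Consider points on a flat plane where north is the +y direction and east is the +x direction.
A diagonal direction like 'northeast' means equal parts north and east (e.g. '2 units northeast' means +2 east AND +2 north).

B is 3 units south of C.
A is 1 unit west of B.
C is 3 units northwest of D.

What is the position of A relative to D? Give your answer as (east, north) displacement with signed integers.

Place D at the origin (east=0, north=0).
  C is 3 units northwest of D: delta (east=-3, north=+3); C at (east=-3, north=3).
  B is 3 units south of C: delta (east=+0, north=-3); B at (east=-3, north=0).
  A is 1 unit west of B: delta (east=-1, north=+0); A at (east=-4, north=0).
Therefore A relative to D: (east=-4, north=0).

Answer: A is at (east=-4, north=0) relative to D.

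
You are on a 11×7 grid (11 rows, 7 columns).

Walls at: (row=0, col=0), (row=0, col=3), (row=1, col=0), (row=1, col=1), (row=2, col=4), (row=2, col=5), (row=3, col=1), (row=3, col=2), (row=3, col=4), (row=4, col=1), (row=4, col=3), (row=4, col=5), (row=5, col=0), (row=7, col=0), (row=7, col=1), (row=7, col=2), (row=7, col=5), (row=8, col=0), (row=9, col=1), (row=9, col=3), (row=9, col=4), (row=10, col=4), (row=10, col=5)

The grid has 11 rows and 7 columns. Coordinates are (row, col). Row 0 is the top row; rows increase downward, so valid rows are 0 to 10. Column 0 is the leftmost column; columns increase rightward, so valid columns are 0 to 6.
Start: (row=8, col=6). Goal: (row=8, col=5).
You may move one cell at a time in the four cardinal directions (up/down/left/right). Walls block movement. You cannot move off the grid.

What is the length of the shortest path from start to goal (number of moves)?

Answer: Shortest path length: 1

Derivation:
BFS from (row=8, col=6) until reaching (row=8, col=5):
  Distance 0: (row=8, col=6)
  Distance 1: (row=7, col=6), (row=8, col=5), (row=9, col=6)  <- goal reached here
One shortest path (1 moves): (row=8, col=6) -> (row=8, col=5)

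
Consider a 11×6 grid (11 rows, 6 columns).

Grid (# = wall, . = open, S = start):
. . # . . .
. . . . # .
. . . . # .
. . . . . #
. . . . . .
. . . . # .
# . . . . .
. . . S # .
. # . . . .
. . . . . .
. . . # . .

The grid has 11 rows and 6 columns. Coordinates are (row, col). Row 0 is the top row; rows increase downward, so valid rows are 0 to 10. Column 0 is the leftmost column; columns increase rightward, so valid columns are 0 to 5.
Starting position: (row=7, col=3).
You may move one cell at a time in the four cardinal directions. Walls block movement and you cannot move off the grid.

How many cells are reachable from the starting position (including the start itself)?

Answer: Reachable cells: 57

Derivation:
BFS flood-fill from (row=7, col=3):
  Distance 0: (row=7, col=3)
  Distance 1: (row=6, col=3), (row=7, col=2), (row=8, col=3)
  Distance 2: (row=5, col=3), (row=6, col=2), (row=6, col=4), (row=7, col=1), (row=8, col=2), (row=8, col=4), (row=9, col=3)
  Distance 3: (row=4, col=3), (row=5, col=2), (row=6, col=1), (row=6, col=5), (row=7, col=0), (row=8, col=5), (row=9, col=2), (row=9, col=4)
  Distance 4: (row=3, col=3), (row=4, col=2), (row=4, col=4), (row=5, col=1), (row=5, col=5), (row=7, col=5), (row=8, col=0), (row=9, col=1), (row=9, col=5), (row=10, col=2), (row=10, col=4)
  Distance 5: (row=2, col=3), (row=3, col=2), (row=3, col=4), (row=4, col=1), (row=4, col=5), (row=5, col=0), (row=9, col=0), (row=10, col=1), (row=10, col=5)
  Distance 6: (row=1, col=3), (row=2, col=2), (row=3, col=1), (row=4, col=0), (row=10, col=0)
  Distance 7: (row=0, col=3), (row=1, col=2), (row=2, col=1), (row=3, col=0)
  Distance 8: (row=0, col=4), (row=1, col=1), (row=2, col=0)
  Distance 9: (row=0, col=1), (row=0, col=5), (row=1, col=0)
  Distance 10: (row=0, col=0), (row=1, col=5)
  Distance 11: (row=2, col=5)
Total reachable: 57 (grid has 57 open cells total)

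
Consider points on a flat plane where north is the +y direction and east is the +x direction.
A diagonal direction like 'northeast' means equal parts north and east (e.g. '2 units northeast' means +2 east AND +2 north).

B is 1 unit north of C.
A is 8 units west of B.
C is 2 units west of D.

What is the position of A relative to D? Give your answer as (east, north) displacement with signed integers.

Answer: A is at (east=-10, north=1) relative to D.

Derivation:
Place D at the origin (east=0, north=0).
  C is 2 units west of D: delta (east=-2, north=+0); C at (east=-2, north=0).
  B is 1 unit north of C: delta (east=+0, north=+1); B at (east=-2, north=1).
  A is 8 units west of B: delta (east=-8, north=+0); A at (east=-10, north=1).
Therefore A relative to D: (east=-10, north=1).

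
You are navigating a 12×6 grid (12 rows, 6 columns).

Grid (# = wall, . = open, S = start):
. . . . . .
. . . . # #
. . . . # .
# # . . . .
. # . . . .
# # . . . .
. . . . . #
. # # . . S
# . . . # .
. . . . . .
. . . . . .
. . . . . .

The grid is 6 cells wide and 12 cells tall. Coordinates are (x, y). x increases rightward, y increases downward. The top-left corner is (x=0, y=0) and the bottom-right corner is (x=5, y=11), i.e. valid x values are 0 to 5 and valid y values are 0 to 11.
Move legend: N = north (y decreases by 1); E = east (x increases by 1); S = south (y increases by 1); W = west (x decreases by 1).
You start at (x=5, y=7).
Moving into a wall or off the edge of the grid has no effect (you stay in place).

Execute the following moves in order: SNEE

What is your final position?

Start: (x=5, y=7)
  S (south): (x=5, y=7) -> (x=5, y=8)
  N (north): (x=5, y=8) -> (x=5, y=7)
  E (east): blocked, stay at (x=5, y=7)
  E (east): blocked, stay at (x=5, y=7)
Final: (x=5, y=7)

Answer: Final position: (x=5, y=7)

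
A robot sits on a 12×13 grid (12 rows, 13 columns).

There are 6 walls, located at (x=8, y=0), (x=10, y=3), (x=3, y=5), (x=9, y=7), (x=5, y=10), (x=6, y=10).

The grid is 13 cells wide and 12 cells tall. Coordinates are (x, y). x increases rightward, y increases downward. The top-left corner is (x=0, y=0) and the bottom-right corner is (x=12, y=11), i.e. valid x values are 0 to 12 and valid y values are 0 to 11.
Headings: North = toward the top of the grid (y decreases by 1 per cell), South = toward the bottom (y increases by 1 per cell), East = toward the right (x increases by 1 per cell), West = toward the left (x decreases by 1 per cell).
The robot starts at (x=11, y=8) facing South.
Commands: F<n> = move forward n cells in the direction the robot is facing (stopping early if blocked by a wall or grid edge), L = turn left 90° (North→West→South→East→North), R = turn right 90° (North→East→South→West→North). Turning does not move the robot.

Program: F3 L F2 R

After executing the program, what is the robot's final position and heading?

Start: (x=11, y=8), facing South
  F3: move forward 3, now at (x=11, y=11)
  L: turn left, now facing East
  F2: move forward 1/2 (blocked), now at (x=12, y=11)
  R: turn right, now facing South
Final: (x=12, y=11), facing South

Answer: Final position: (x=12, y=11), facing South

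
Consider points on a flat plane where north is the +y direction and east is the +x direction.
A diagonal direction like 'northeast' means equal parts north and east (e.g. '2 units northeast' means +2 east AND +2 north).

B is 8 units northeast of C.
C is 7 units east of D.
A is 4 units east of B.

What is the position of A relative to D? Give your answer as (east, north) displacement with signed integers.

Answer: A is at (east=19, north=8) relative to D.

Derivation:
Place D at the origin (east=0, north=0).
  C is 7 units east of D: delta (east=+7, north=+0); C at (east=7, north=0).
  B is 8 units northeast of C: delta (east=+8, north=+8); B at (east=15, north=8).
  A is 4 units east of B: delta (east=+4, north=+0); A at (east=19, north=8).
Therefore A relative to D: (east=19, north=8).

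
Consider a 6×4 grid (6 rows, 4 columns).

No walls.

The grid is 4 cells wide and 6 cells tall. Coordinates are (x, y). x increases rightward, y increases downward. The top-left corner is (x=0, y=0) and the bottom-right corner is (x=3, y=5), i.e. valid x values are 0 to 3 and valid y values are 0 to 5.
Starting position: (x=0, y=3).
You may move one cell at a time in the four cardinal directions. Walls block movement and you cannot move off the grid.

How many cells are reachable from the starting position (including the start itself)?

BFS flood-fill from (x=0, y=3):
  Distance 0: (x=0, y=3)
  Distance 1: (x=0, y=2), (x=1, y=3), (x=0, y=4)
  Distance 2: (x=0, y=1), (x=1, y=2), (x=2, y=3), (x=1, y=4), (x=0, y=5)
  Distance 3: (x=0, y=0), (x=1, y=1), (x=2, y=2), (x=3, y=3), (x=2, y=4), (x=1, y=5)
  Distance 4: (x=1, y=0), (x=2, y=1), (x=3, y=2), (x=3, y=4), (x=2, y=5)
  Distance 5: (x=2, y=0), (x=3, y=1), (x=3, y=5)
  Distance 6: (x=3, y=0)
Total reachable: 24 (grid has 24 open cells total)

Answer: Reachable cells: 24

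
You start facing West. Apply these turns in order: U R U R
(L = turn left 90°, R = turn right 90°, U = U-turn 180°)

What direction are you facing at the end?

Start: West
  U (U-turn (180°)) -> East
  R (right (90° clockwise)) -> South
  U (U-turn (180°)) -> North
  R (right (90° clockwise)) -> East
Final: East

Answer: Final heading: East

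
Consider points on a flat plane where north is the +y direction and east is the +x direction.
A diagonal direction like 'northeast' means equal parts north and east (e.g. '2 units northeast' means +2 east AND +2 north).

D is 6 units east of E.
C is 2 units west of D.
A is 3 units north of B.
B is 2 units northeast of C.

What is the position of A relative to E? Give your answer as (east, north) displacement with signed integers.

Place E at the origin (east=0, north=0).
  D is 6 units east of E: delta (east=+6, north=+0); D at (east=6, north=0).
  C is 2 units west of D: delta (east=-2, north=+0); C at (east=4, north=0).
  B is 2 units northeast of C: delta (east=+2, north=+2); B at (east=6, north=2).
  A is 3 units north of B: delta (east=+0, north=+3); A at (east=6, north=5).
Therefore A relative to E: (east=6, north=5).

Answer: A is at (east=6, north=5) relative to E.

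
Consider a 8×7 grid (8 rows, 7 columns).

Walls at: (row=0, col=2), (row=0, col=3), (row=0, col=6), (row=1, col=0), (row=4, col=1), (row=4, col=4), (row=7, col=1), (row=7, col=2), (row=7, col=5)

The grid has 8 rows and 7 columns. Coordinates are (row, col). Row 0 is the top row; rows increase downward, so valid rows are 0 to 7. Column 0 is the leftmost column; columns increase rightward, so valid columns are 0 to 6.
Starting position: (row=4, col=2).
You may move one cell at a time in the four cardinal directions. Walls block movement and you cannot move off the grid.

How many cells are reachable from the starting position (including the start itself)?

Answer: Reachable cells: 47

Derivation:
BFS flood-fill from (row=4, col=2):
  Distance 0: (row=4, col=2)
  Distance 1: (row=3, col=2), (row=4, col=3), (row=5, col=2)
  Distance 2: (row=2, col=2), (row=3, col=1), (row=3, col=3), (row=5, col=1), (row=5, col=3), (row=6, col=2)
  Distance 3: (row=1, col=2), (row=2, col=1), (row=2, col=3), (row=3, col=0), (row=3, col=4), (row=5, col=0), (row=5, col=4), (row=6, col=1), (row=6, col=3)
  Distance 4: (row=1, col=1), (row=1, col=3), (row=2, col=0), (row=2, col=4), (row=3, col=5), (row=4, col=0), (row=5, col=5), (row=6, col=0), (row=6, col=4), (row=7, col=3)
  Distance 5: (row=0, col=1), (row=1, col=4), (row=2, col=5), (row=3, col=6), (row=4, col=5), (row=5, col=6), (row=6, col=5), (row=7, col=0), (row=7, col=4)
  Distance 6: (row=0, col=0), (row=0, col=4), (row=1, col=5), (row=2, col=6), (row=4, col=6), (row=6, col=6)
  Distance 7: (row=0, col=5), (row=1, col=6), (row=7, col=6)
Total reachable: 47 (grid has 47 open cells total)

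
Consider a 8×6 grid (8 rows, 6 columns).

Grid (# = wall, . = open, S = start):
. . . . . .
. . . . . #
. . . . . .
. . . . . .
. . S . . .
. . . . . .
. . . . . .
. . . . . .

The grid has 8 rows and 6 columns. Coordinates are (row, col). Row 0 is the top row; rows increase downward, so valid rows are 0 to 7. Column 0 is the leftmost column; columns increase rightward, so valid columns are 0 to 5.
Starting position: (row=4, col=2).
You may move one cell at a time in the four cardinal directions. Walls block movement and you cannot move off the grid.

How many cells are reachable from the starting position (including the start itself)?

BFS flood-fill from (row=4, col=2):
  Distance 0: (row=4, col=2)
  Distance 1: (row=3, col=2), (row=4, col=1), (row=4, col=3), (row=5, col=2)
  Distance 2: (row=2, col=2), (row=3, col=1), (row=3, col=3), (row=4, col=0), (row=4, col=4), (row=5, col=1), (row=5, col=3), (row=6, col=2)
  Distance 3: (row=1, col=2), (row=2, col=1), (row=2, col=3), (row=3, col=0), (row=3, col=4), (row=4, col=5), (row=5, col=0), (row=5, col=4), (row=6, col=1), (row=6, col=3), (row=7, col=2)
  Distance 4: (row=0, col=2), (row=1, col=1), (row=1, col=3), (row=2, col=0), (row=2, col=4), (row=3, col=5), (row=5, col=5), (row=6, col=0), (row=6, col=4), (row=7, col=1), (row=7, col=3)
  Distance 5: (row=0, col=1), (row=0, col=3), (row=1, col=0), (row=1, col=4), (row=2, col=5), (row=6, col=5), (row=7, col=0), (row=7, col=4)
  Distance 6: (row=0, col=0), (row=0, col=4), (row=7, col=5)
  Distance 7: (row=0, col=5)
Total reachable: 47 (grid has 47 open cells total)

Answer: Reachable cells: 47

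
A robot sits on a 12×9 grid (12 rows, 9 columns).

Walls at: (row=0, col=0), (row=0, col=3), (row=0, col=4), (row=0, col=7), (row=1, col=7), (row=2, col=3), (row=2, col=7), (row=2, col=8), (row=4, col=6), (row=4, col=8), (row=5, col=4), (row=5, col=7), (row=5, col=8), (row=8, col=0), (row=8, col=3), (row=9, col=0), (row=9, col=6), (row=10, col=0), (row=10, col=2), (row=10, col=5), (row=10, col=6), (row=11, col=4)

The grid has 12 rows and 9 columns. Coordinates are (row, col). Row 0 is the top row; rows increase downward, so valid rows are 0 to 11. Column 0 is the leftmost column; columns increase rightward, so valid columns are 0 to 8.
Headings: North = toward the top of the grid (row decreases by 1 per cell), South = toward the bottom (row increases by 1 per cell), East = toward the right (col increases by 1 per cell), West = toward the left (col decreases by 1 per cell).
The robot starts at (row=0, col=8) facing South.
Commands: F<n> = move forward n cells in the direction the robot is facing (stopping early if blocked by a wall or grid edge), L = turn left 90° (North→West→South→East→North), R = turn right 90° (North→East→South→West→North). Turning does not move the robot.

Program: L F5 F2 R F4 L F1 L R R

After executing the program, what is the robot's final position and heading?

Start: (row=0, col=8), facing South
  L: turn left, now facing East
  F5: move forward 0/5 (blocked), now at (row=0, col=8)
  F2: move forward 0/2 (blocked), now at (row=0, col=8)
  R: turn right, now facing South
  F4: move forward 1/4 (blocked), now at (row=1, col=8)
  L: turn left, now facing East
  F1: move forward 0/1 (blocked), now at (row=1, col=8)
  L: turn left, now facing North
  R: turn right, now facing East
  R: turn right, now facing South
Final: (row=1, col=8), facing South

Answer: Final position: (row=1, col=8), facing South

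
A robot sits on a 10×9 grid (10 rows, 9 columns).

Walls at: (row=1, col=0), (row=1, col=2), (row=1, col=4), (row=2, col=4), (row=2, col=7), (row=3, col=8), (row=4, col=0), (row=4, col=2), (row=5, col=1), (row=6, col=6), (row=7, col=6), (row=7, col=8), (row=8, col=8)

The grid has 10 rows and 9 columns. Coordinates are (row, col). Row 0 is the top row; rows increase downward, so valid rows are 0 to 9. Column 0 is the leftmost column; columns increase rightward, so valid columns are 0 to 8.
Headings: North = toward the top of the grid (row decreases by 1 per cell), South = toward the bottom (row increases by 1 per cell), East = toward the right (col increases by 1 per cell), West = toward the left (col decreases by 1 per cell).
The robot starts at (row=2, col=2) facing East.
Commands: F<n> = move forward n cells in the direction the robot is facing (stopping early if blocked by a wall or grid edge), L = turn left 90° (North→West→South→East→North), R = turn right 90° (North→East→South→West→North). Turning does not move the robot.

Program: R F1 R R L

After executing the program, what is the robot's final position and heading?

Start: (row=2, col=2), facing East
  R: turn right, now facing South
  F1: move forward 1, now at (row=3, col=2)
  R: turn right, now facing West
  R: turn right, now facing North
  L: turn left, now facing West
Final: (row=3, col=2), facing West

Answer: Final position: (row=3, col=2), facing West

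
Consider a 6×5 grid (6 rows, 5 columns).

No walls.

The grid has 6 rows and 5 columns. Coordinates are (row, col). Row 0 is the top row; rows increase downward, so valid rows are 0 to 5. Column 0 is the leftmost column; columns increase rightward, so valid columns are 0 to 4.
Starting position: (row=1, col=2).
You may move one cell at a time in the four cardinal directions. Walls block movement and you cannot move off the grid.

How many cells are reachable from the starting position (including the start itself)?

BFS flood-fill from (row=1, col=2):
  Distance 0: (row=1, col=2)
  Distance 1: (row=0, col=2), (row=1, col=1), (row=1, col=3), (row=2, col=2)
  Distance 2: (row=0, col=1), (row=0, col=3), (row=1, col=0), (row=1, col=4), (row=2, col=1), (row=2, col=3), (row=3, col=2)
  Distance 3: (row=0, col=0), (row=0, col=4), (row=2, col=0), (row=2, col=4), (row=3, col=1), (row=3, col=3), (row=4, col=2)
  Distance 4: (row=3, col=0), (row=3, col=4), (row=4, col=1), (row=4, col=3), (row=5, col=2)
  Distance 5: (row=4, col=0), (row=4, col=4), (row=5, col=1), (row=5, col=3)
  Distance 6: (row=5, col=0), (row=5, col=4)
Total reachable: 30 (grid has 30 open cells total)

Answer: Reachable cells: 30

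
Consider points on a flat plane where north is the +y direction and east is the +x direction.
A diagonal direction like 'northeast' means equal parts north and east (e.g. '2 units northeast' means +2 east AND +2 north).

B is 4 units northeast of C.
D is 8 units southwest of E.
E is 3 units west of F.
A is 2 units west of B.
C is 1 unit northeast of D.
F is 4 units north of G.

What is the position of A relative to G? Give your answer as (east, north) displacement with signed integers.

Answer: A is at (east=-8, north=1) relative to G.

Derivation:
Place G at the origin (east=0, north=0).
  F is 4 units north of G: delta (east=+0, north=+4); F at (east=0, north=4).
  E is 3 units west of F: delta (east=-3, north=+0); E at (east=-3, north=4).
  D is 8 units southwest of E: delta (east=-8, north=-8); D at (east=-11, north=-4).
  C is 1 unit northeast of D: delta (east=+1, north=+1); C at (east=-10, north=-3).
  B is 4 units northeast of C: delta (east=+4, north=+4); B at (east=-6, north=1).
  A is 2 units west of B: delta (east=-2, north=+0); A at (east=-8, north=1).
Therefore A relative to G: (east=-8, north=1).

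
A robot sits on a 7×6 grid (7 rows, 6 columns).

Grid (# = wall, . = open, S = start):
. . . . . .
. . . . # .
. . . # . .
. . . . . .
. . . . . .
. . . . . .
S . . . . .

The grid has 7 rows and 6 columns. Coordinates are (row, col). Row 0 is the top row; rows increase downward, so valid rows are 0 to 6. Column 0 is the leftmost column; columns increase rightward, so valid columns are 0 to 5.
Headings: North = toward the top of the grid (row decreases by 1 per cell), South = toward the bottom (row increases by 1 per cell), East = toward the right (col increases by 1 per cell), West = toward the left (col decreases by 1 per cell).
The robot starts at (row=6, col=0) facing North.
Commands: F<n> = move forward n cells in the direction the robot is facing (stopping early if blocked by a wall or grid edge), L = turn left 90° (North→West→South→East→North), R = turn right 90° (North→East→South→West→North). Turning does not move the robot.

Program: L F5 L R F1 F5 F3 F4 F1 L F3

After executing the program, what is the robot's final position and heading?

Answer: Final position: (row=6, col=0), facing South

Derivation:
Start: (row=6, col=0), facing North
  L: turn left, now facing West
  F5: move forward 0/5 (blocked), now at (row=6, col=0)
  L: turn left, now facing South
  R: turn right, now facing West
  F1: move forward 0/1 (blocked), now at (row=6, col=0)
  F5: move forward 0/5 (blocked), now at (row=6, col=0)
  F3: move forward 0/3 (blocked), now at (row=6, col=0)
  F4: move forward 0/4 (blocked), now at (row=6, col=0)
  F1: move forward 0/1 (blocked), now at (row=6, col=0)
  L: turn left, now facing South
  F3: move forward 0/3 (blocked), now at (row=6, col=0)
Final: (row=6, col=0), facing South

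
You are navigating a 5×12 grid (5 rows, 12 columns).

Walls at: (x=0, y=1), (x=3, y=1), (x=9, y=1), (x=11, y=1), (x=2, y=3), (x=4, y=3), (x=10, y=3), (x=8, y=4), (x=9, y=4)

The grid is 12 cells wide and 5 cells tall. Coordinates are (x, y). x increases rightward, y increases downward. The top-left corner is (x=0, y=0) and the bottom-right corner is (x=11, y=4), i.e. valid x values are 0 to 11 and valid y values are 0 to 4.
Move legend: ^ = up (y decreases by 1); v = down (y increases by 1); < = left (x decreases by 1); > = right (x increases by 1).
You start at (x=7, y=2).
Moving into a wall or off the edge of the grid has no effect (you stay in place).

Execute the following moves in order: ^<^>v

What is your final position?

Start: (x=7, y=2)
  ^ (up): (x=7, y=2) -> (x=7, y=1)
  < (left): (x=7, y=1) -> (x=6, y=1)
  ^ (up): (x=6, y=1) -> (x=6, y=0)
  > (right): (x=6, y=0) -> (x=7, y=0)
  v (down): (x=7, y=0) -> (x=7, y=1)
Final: (x=7, y=1)

Answer: Final position: (x=7, y=1)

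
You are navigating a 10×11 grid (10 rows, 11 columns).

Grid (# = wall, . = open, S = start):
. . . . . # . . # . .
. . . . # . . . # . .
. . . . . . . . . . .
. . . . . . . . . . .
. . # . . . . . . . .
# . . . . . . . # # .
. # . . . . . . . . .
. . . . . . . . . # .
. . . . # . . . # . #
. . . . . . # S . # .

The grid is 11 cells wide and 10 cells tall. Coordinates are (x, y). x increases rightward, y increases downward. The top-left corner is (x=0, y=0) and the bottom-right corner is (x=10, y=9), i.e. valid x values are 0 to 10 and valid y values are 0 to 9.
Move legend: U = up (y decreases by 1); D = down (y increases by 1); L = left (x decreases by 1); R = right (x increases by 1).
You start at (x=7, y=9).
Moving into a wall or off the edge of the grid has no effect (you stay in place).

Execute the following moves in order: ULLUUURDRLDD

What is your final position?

Answer: Final position: (x=6, y=8)

Derivation:
Start: (x=7, y=9)
  U (up): (x=7, y=9) -> (x=7, y=8)
  L (left): (x=7, y=8) -> (x=6, y=8)
  L (left): (x=6, y=8) -> (x=5, y=8)
  U (up): (x=5, y=8) -> (x=5, y=7)
  U (up): (x=5, y=7) -> (x=5, y=6)
  U (up): (x=5, y=6) -> (x=5, y=5)
  R (right): (x=5, y=5) -> (x=6, y=5)
  D (down): (x=6, y=5) -> (x=6, y=6)
  R (right): (x=6, y=6) -> (x=7, y=6)
  L (left): (x=7, y=6) -> (x=6, y=6)
  D (down): (x=6, y=6) -> (x=6, y=7)
  D (down): (x=6, y=7) -> (x=6, y=8)
Final: (x=6, y=8)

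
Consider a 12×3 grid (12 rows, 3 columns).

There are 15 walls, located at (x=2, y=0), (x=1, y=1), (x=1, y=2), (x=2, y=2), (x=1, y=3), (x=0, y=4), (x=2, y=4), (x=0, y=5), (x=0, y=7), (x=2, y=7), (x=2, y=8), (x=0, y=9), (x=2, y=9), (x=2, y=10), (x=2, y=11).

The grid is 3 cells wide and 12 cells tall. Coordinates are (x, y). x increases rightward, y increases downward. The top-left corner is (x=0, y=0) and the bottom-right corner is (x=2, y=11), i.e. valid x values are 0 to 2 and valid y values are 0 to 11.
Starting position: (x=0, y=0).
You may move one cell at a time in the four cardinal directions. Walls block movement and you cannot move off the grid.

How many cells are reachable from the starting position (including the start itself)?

Answer: Reachable cells: 5

Derivation:
BFS flood-fill from (x=0, y=0):
  Distance 0: (x=0, y=0)
  Distance 1: (x=1, y=0), (x=0, y=1)
  Distance 2: (x=0, y=2)
  Distance 3: (x=0, y=3)
Total reachable: 5 (grid has 21 open cells total)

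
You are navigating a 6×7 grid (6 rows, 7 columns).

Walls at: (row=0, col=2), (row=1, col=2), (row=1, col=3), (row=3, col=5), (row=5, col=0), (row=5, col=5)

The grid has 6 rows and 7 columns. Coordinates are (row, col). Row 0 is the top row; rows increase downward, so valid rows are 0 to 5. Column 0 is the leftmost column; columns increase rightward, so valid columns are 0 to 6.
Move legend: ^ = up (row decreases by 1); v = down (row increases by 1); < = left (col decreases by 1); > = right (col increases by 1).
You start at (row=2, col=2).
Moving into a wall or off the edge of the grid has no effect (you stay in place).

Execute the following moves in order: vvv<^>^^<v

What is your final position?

Answer: Final position: (row=3, col=1)

Derivation:
Start: (row=2, col=2)
  v (down): (row=2, col=2) -> (row=3, col=2)
  v (down): (row=3, col=2) -> (row=4, col=2)
  v (down): (row=4, col=2) -> (row=5, col=2)
  < (left): (row=5, col=2) -> (row=5, col=1)
  ^ (up): (row=5, col=1) -> (row=4, col=1)
  > (right): (row=4, col=1) -> (row=4, col=2)
  ^ (up): (row=4, col=2) -> (row=3, col=2)
  ^ (up): (row=3, col=2) -> (row=2, col=2)
  < (left): (row=2, col=2) -> (row=2, col=1)
  v (down): (row=2, col=1) -> (row=3, col=1)
Final: (row=3, col=1)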